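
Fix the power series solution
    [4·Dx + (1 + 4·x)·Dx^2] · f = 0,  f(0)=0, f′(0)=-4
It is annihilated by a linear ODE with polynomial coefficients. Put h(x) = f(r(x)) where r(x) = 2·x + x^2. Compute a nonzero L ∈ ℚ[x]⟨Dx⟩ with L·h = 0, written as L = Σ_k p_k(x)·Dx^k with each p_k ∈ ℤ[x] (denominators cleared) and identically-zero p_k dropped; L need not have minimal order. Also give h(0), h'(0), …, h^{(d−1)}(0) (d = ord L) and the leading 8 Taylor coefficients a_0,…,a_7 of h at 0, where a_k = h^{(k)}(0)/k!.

L = (7 + 8·x + 4·x^2)·Dx + (1 + 9·x + 12·x^2 + 4·x^3)·Dx^2  (order 2).
h: a_k = 0, -8, 28, -416/3, 776, -23168/5, 86464/3, -1290752/7, …
ICs: h(0) = 0, h′(0) = -8.

f: a_k = 0, -4, 8, -64/3, 64, -1024/5, 2048/3, -16384/7, …
Substitute x→r, Dx→(1/r')Dx; clear ⇒ L₀.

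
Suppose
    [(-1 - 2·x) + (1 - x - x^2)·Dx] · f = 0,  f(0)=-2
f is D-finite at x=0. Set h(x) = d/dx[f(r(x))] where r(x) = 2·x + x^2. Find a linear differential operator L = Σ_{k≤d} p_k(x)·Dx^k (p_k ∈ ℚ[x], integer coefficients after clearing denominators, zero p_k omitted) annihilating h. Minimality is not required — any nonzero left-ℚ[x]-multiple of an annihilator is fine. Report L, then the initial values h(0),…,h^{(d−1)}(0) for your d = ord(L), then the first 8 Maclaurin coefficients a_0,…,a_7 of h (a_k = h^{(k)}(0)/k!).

L = (9 + 42·x + 105·x^2 + 164·x^3 + 141·x^4 + 60·x^5 + 10·x^6) + (-1 - 3·x + 9·x^2 + 39·x^3 + 55·x^4 + 39·x^5 + 14·x^6 + 2·x^7)·Dx  (order 1).
h: a_k = -4, -36, -192, -944, -4340, -19140, -82096, -344912, …
ICs: h(0) = -4.

f: a_k = -2, -2, -4, -6, -10, -16, -26, -42, …
L₀ from L_f via x↦r, Dx↦r'^{-1}Dx.
h₀' ⇒ L via d/dx closure of L₀.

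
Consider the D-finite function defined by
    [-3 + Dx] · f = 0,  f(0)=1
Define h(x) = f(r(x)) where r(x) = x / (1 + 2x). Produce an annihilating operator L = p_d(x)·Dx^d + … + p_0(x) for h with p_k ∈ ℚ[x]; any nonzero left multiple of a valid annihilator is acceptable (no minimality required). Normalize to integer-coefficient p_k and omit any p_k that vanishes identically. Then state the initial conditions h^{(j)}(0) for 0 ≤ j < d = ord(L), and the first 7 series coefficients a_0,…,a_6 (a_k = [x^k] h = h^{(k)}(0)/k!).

L = -3 + (1 + 4·x + 4·x^2)·Dx  (order 1).
h: a_k = 1, 3, -3/2, -3/2, 51/8, -519/40, 1581/80, …
ICs: h(0) = 1.

f: a_k = 1, 3, 9/2, 9/2, 27/8, 81/40, 81/80, …
Change of var in L_f (x↦r) gives L₀.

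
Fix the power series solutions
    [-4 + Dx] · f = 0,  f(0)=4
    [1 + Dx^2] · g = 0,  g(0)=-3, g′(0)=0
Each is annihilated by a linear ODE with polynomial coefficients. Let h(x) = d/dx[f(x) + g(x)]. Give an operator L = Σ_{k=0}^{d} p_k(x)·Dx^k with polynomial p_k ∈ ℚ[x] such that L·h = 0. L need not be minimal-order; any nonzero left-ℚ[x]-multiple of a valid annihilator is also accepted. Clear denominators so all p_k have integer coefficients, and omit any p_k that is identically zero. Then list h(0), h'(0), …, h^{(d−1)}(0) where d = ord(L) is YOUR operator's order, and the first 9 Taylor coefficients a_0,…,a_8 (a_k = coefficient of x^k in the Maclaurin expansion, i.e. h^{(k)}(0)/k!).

L = 4 - Dx + 4·Dx^2 - Dx^3  (order 3).
h: a_k = 16, 67, 128, 1021/6, 512/3, 16387/120, 4096/45, 262141/5040, 8192/315, …
ICs: h(0) = 16, h′(0) = 67, h′′(0) = 256.

f: a_k = 4, 16, 32, 128/3, 128/3, 512/15, 1024/45, 4096/315, 2048/315, …
g: a_k = -3, 0, 3/2, 0, -1/8, 0, 1/240, 0, -1/13440, …
f+g: L₀ = lclm(L_f,L_g), ord ≤ 1+2.
Differentiate: ansatz ord ≤ ord L₀ ⇒ L.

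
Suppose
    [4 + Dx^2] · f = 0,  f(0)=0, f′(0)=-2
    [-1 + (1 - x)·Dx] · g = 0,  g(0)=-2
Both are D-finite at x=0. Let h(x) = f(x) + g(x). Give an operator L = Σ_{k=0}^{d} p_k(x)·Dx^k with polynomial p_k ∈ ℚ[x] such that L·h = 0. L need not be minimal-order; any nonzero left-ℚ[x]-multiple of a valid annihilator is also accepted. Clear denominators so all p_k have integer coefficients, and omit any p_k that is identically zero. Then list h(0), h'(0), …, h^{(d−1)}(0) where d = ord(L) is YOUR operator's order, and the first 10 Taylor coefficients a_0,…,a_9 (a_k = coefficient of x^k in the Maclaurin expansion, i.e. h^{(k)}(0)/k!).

L = (-20 + 16·x - 8·x^2) + (12 - 28·x + 24·x^2 - 8·x^3)·Dx + (-5 + 4·x - 2·x^2)·Dx^2 + (3 - 7·x + 6·x^2 - 2·x^3)·Dx^3  (order 3).
h: a_k = -2, -4, -2, -2/3, -2, -34/15, -2, -622/315, -2, -5674/2835, …
ICs: h(0) = -2, h′(0) = -4, h′′(0) = -4.

f: a_k = 0, -2, 0, 4/3, 0, -4/15, 0, 8/315, 0, -4/2835, …
g: a_k = -2, -2, -2, -2, -2, -2, -2, -2, -2, -2, …
f+g: L₀ = lclm(L_f,L_g), ord ≤ 2+1.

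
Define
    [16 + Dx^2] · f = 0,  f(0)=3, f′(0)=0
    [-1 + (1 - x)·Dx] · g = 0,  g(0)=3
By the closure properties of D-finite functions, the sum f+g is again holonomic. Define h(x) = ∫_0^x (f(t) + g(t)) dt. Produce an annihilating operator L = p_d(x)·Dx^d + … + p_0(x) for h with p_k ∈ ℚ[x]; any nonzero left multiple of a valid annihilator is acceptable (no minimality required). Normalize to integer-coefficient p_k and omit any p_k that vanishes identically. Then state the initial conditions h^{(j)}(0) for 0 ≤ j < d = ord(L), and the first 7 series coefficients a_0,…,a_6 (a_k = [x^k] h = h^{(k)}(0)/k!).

L = (-176 + 256·x - 128·x^2)·Dx + (144 - 400·x + 384·x^2 - 128·x^3)·Dx^2 + (-11 + 16·x - 8·x^2)·Dx^3 + (9 - 25·x + 24·x^2 - 8·x^3)·Dx^4  (order 4).
h: a_k = 0, 6, 3/2, -7, 3/4, 7, 1/2, …
ICs: h(0) = 0, h′(0) = 6, h′′(0) = 3, h′′′(0) = -42.

f: a_k = 3, 0, -24, 0, 32, 0, -256/15, …
g: a_k = 3, 3, 3, 3, 3, 3, 3, …
Sum ⇒ L₀ = lclm(L_f,L_g) in ℚ(x)⟨Dx⟩.
h=∫h₀ ⇒ L = L₀·Dx.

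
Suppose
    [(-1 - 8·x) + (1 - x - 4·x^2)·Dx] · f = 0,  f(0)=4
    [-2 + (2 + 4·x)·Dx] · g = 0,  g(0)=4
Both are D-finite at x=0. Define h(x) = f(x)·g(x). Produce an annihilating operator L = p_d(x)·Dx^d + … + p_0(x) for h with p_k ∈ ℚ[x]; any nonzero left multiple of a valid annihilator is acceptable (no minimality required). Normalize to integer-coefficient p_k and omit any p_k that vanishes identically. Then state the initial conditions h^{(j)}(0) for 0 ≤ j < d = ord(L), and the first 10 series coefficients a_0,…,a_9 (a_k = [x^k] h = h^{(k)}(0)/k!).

L = (2 + 9·x + 12·x^2) + (-1 - x + 6·x^2 + 8·x^3)·Dx  (order 1).
h: a_k = 16, 32, 88, 224, 566, 1476, 3719, 9656, 195827/8, 252767/4, …
ICs: h(0) = 16.

f: a_k = 4, 4, 20, 36, 116, 260, 724, 1764, 4660, 11716, …
g: a_k = 4, 4, -2, 2, -5/2, 7/2, -21/4, 33/4, -429/32, 715/32, …
f·g: L₀ = L_f ⊗_s L_g, ord ≤ 1·1.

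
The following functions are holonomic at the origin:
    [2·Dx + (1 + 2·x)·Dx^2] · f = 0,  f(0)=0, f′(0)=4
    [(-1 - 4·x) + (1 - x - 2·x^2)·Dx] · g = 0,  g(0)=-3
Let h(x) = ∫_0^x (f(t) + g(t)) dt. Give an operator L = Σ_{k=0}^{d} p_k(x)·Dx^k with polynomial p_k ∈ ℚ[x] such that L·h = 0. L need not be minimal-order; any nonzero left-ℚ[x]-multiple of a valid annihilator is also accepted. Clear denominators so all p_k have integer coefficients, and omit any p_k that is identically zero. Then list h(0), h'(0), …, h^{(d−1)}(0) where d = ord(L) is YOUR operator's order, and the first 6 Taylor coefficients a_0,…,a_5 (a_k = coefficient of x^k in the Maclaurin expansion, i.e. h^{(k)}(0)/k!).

L = (-54 - 228·x - 432·x^2 - 288·x^3 - 192·x^4)·Dx^2 + (-11 - 124·x - 464·x^2 - 704·x^3 - 592·x^4 - 320·x^5)·Dx^3 + (4 + 19·x + 17·x^2 - 42·x^3 - 116·x^4 - 136·x^5 - 64·x^6)·Dx^4  (order 4).
h: a_k = 0, -3, 1/2, -13/3, -29/12, -41/5, …
ICs: h(0) = 0, h′(0) = -3, h′′(0) = 1, h′′′(0) = -26.

f: a_k = 0, 4, -4, 16/3, -8, 64/5, …
g: a_k = -3, -3, -9, -15, -33, -63, …
h₀=f+g: left-lcm gives L₀, ord ≤ 3.
h=∫₀ˣh₀: take L = L₀·Dx.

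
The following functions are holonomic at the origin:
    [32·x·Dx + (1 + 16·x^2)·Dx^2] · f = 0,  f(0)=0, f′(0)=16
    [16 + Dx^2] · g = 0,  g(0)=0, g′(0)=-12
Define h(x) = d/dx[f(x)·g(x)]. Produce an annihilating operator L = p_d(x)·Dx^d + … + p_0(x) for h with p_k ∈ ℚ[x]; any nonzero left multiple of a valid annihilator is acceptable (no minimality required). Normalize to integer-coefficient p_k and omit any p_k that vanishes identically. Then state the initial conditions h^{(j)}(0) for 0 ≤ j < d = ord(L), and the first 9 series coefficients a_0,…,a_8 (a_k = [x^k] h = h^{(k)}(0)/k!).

L = (14080 + 602112·x^2 + 15106048·x^4 + 50331648·x^6 + 100663296·x^8 + 268435456·x^10 + 2147483648·x^12) + (8704·x + 581632·x^3 + 9175040·x^5 + 41943040·x^7 + 167772160·x^9 + 536870912·x^11)·Dx + (960 + 43520·x^2 + 1093632·x^4 + 4849664·x^6 + 16777216·x^8 + 67108864·x^10 + 268435456·x^12)·Dx^2 + (544·x + 36352·x^3 + 573440·x^5 + 2621440·x^7 + 10485760·x^9 + 33554432·x^11)·Dx^3 + (5 + 368·x^2 + 9344·x^4 + 106496·x^6 + 655360·x^8 + 3145728·x^10 + 8388608·x^12)·Dx^4  (order 4).
h: a_k = 0, -384, 0, 6144, 0, -77824, 0, 5636096/5, 0, …
ICs: h(0) = 0, h′(0) = -384, h′′(0) = 0, h′′′(0) = 36864.

f: a_k = 0, 16, 0, -256/3, 0, 4096/5, 0, -65536/7, 0, …
g: a_k = 0, -12, 0, 32, 0, -128/5, 0, 1024/105, 0, …
L₀ := L_f ⊗_s L_g (sym. prod.), ord ≤ 4.
Derive L from L₀ (diff closure).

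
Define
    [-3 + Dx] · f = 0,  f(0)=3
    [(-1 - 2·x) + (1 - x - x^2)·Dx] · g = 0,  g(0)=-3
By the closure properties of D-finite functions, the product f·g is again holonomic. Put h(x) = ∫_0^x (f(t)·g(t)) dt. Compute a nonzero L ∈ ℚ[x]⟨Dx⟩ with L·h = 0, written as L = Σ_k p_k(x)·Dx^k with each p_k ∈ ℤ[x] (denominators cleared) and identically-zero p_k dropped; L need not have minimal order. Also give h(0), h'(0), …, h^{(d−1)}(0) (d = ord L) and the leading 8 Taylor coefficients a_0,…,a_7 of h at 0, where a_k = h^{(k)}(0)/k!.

f: a_k = 3, 9, 27/2, 27/2, 81/8, 243/40, 243/80, 729/560, …
g: a_k = -3, -3, -6, -9, -15, -24, -39, -63, …
Sym-product of L_f,L_g gives L₀ (≤ ord 1).
Integrate: L := L₀·Dx.
L = (4 - x - 3·x^2)·Dx + (-1 + x + x^2)·Dx^2  (order 2).
h: a_k = 0, -9, -18, -57/2, -81/2, -2223/40, -1527/20, -59607/560, …
ICs: h(0) = 0, h′(0) = -9.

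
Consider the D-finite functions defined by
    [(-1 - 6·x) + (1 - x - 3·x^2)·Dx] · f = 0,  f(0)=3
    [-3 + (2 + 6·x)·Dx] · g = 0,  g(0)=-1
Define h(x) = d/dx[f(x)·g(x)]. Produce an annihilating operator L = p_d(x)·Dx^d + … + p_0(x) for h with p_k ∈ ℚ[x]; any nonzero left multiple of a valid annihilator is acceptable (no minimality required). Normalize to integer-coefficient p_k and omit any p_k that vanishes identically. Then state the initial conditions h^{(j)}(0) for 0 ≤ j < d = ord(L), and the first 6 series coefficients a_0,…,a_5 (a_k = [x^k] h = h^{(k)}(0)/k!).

f: a_k = 3, 3, 12, 21, 57, 120, …
g: a_k = -1, -3/2, 9/8, -27/16, 405/128, -1701/256, …
f·g: L₀ = L_f ⊗_s L_g, ord ≤ 1·1.
h₀' ⇒ L via d/dx closure of L₀.
L = (35 + 378·x + 1053·x^2 + 1350·x^3 + 1215·x^4) + (-10 - 50·x - 54·x^2 + 162·x^3 + 594·x^4 + 486·x^5)·Dx  (order 1).
h: a_k = -15/2, -105/4, -1953/16, -9033/32, -272085/256, -1165599/512, …
ICs: h(0) = -15/2.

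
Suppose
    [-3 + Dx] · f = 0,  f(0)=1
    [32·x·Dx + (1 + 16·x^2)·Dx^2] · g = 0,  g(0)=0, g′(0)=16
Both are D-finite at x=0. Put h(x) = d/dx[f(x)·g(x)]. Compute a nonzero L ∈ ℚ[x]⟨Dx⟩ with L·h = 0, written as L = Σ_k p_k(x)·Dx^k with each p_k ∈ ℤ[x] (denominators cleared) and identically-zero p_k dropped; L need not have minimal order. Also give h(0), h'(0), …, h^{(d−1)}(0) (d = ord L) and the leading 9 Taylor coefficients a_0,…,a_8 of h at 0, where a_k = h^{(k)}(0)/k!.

L = (-69 - 576·x + 5472·x^2 - 9216·x^3 + 6912·x^4) + (14 + 288·x - 2112·x^2 + 4608·x^3 - 4608·x^4)·Dx + (3 - 32·x + 96·x^2 - 512·x^3 + 768·x^4)·Dx^2  (order 2).
h: a_k = 16, 96, -40, -736, 2446, 12636, -208169/5, -6878568/35, 194189089/280, …
ICs: h(0) = 16, h′(0) = 96.

f: a_k = 1, 3, 9/2, 9/2, 27/8, 81/40, 81/80, 243/560, 729/4480, …
g: a_k = 0, 16, 0, -256/3, 0, 4096/5, 0, -65536/7, 0, …
L₀ := L_f ⊗_s L_g (sym. prod.), ord ≤ 2.
h=h₀': d/dx-closure on L₀ ⇒ L.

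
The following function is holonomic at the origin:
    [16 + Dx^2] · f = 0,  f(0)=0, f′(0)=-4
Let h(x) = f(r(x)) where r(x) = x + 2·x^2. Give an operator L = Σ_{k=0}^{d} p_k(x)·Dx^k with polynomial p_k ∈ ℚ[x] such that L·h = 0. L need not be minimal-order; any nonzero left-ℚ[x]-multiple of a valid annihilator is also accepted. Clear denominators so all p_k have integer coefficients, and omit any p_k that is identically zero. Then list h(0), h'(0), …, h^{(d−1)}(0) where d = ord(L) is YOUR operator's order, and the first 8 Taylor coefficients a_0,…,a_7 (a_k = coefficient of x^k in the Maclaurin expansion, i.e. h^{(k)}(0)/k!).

f: a_k = 0, -4, 0, 32/3, 0, -128/15, 0, 1024/315, …
h₀=f(r): pull back L_f along r ⇒ L₀.
L = (16 + 192·x + 768·x^2 + 1024·x^3) - 4·Dx + (1 + 4·x)·Dx^2  (order 2).
h: a_k = 0, -4, -8, 32/3, 64, 1792/15, 0, -106496/315, …
ICs: h(0) = 0, h′(0) = -4.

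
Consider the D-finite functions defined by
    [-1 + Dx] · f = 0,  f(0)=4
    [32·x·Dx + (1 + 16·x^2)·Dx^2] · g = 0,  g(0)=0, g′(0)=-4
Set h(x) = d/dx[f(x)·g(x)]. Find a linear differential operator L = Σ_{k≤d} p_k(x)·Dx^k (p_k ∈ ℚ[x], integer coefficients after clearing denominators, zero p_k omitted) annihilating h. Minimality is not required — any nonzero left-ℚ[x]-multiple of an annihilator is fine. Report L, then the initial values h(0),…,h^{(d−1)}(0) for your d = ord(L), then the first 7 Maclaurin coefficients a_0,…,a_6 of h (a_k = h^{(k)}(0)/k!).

L = (-31 - 64·x + 1568·x^2 - 1024·x^3 + 256·x^4) + (30 + 96·x - 1600·x^2 + 1536·x^3 - 512·x^4)·Dx + (1 - 32·x + 32·x^2 - 512·x^3 + 256·x^4)·Dx^2  (order 2).
h: a_k = -16, -32, 232, 992/3, -3886, -14492/3, 940403/15, …
ICs: h(0) = -16, h′(0) = -32.

f: a_k = 4, 4, 2, 2/3, 1/6, 1/30, 1/180, …
g: a_k = 0, -4, 0, 64/3, 0, -1024/5, 0, …
L₀ := L_f ⊗_s L_g (sym. prod.), ord ≤ 2.
Differentiate: ansatz ord ≤ ord L₀ ⇒ L.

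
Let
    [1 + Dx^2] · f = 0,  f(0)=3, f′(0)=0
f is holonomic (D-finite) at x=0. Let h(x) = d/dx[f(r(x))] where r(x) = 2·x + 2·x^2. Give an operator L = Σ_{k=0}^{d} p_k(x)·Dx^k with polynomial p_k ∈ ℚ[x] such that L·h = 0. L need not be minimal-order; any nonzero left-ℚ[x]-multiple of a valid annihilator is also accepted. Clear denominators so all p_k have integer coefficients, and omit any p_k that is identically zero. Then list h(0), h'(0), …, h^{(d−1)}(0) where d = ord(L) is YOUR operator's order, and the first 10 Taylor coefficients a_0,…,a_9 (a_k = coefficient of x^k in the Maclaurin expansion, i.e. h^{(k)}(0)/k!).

L = (16 + 32·x + 96·x^2 + 128·x^3 + 64·x^4) + (-6 - 12·x)·Dx + (1 + 4·x + 4·x^2)·Dx^2  (order 2).
h: a_k = 0, -12, -36, -16, 40, 352/5, 224/5, -1664/105, -1632/35, -32768/945, …
ICs: h(0) = 0, h′(0) = -12.

f: a_k = 3, 0, -3/2, 0, 1/8, 0, -1/240, 0, 1/13440, 0, …
f∘r: x↦r, Dx↦Dx/r' in L_f ⇒ L₀.
h=h₀': d/dx-closure on L₀ ⇒ L.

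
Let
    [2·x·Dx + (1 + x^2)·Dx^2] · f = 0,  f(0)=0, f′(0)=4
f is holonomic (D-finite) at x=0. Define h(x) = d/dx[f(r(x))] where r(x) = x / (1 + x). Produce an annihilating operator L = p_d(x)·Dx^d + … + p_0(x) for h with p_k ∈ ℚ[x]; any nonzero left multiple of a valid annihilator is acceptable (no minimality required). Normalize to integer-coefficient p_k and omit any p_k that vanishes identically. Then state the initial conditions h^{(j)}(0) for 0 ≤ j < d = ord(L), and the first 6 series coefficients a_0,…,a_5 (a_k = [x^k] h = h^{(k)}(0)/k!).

f: a_k = 0, 4, 0, -4/3, 0, 4/5, …
Change of var in L_f (x↦r) gives L₀.
Differentiate: ansatz ord ≤ ord L₀ ⇒ L.
L = (2 + 4·x) + (1 + 2·x + 2·x^2)·Dx  (order 1).
h: a_k = 4, -8, 8, 0, -16, 32, …
ICs: h(0) = 4.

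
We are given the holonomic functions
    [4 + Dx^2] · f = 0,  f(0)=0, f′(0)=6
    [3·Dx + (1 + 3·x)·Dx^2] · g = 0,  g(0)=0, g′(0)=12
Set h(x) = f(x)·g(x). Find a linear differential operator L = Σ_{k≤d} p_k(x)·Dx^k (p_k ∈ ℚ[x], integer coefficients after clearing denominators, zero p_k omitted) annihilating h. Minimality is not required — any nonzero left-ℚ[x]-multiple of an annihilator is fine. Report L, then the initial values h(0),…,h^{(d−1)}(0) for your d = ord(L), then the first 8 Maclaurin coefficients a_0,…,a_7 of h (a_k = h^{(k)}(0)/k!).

f: a_k = 0, 6, 0, -4, 0, 4/5, 0, -8/105, …
g: a_k = 0, 12, -18, 36, -81, 972/5, -486, 8748/7, …
Sym-product of L_f,L_g gives L₀ (≤ ord 4).
L = (-1112 - 1248·x + 7344·x^2 + 27648·x^3 + 20736·x^4) + (-48 + 2160·x + 10368·x^2 + 10368·x^3)·Dx + (-250 + 240·x + 4968·x^2 + 13824·x^3 + 10368·x^4)·Dx^2 + (-12 + 540·x + 2592·x^2 + 2592·x^3)·Dx^3 + (7 + 138·x + 783·x^2 + 1728·x^3 + 1296·x^4)·Dx^4  (order 4).
h: a_k = 0, 0, 72, -108, 168, -414, 1032, -13032/5, …
ICs: h(0) = 0, h′(0) = 0, h′′(0) = 144, h′′′(0) = -648.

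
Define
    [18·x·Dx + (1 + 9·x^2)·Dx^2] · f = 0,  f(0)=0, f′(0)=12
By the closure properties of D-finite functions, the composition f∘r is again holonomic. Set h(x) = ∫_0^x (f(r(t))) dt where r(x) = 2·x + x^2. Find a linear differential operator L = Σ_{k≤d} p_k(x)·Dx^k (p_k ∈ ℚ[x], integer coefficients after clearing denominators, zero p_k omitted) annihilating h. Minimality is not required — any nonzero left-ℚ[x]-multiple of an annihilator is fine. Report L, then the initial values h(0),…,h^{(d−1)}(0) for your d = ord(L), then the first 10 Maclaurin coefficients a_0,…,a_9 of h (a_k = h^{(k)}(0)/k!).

L = (-1 + 72·x + 144·x^2 + 108·x^3 + 27·x^4)·Dx^2 + (1 + x + 36·x^2 + 72·x^3 + 45·x^4 + 9·x^5)·Dx^3  (order 3).
h: a_k = 0, 0, 12, 4, -72, -432/5, 5004/5, 15516/7, -126360/7, -61344, …
ICs: h(0) = 0, h′(0) = 0, h′′(0) = 24.

f: a_k = 0, 12, 0, -36, 0, 972/5, 0, -8748/7, 0, 8748, …
Change of var in L_f (x↦r) gives L₀.
∫: right-multiply L₀ by Dx.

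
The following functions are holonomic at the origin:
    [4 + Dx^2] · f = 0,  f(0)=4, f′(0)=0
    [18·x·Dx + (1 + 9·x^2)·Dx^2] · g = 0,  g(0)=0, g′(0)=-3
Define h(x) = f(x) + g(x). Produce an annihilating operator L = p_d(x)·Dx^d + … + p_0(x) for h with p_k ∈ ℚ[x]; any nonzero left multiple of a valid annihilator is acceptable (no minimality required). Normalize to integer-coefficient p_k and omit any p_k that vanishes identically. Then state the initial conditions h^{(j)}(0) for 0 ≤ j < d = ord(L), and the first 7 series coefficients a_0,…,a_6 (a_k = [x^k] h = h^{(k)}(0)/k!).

L = (-3744·x + 37584·x^3 + 11664·x^5)·Dx + (-28 + 864·x^2 + 10692·x^4 + 5832·x^6)·Dx^2 + (-936·x + 9396·x^3 + 2916·x^5)·Dx^3 + (-7 + 216·x^2 + 2673·x^4 + 1458·x^6)·Dx^4  (order 4).
h: a_k = 4, -3, -8, 9, 8/3, -243/5, -16/45, …
ICs: h(0) = 4, h′(0) = -3, h′′(0) = -16, h′′′(0) = 54.

f: a_k = 4, 0, -8, 0, 8/3, 0, -16/45, …
g: a_k = 0, -3, 0, 9, 0, -243/5, 0, …
Weyl lclm of L_f,L_g ⇒ L₀ (ord ≤ 4).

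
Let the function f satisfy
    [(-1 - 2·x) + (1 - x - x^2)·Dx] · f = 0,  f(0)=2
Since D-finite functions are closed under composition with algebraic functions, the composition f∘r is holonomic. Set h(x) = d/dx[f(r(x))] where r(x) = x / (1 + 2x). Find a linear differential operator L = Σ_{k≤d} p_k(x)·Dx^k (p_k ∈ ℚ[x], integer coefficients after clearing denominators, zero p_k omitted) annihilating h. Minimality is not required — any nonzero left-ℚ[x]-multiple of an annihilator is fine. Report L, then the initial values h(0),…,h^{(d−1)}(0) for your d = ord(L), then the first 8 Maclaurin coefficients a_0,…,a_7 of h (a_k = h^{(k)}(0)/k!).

f: a_k = 2, 2, 4, 6, 10, 16, 26, 42, …
Change of var in L_f (x↦r) gives L₀.
h₀' ⇒ L via d/dx closure of L₀.
L = (-6·x - 18·x^2 - 16·x^3) + (-1 - 9·x - 27·x^2 - 30·x^3 - 8·x^4)·Dx  (order 1).
h: a_k = 2, 0, -6, 24, -80, 252, -770, 2304, …
ICs: h(0) = 2.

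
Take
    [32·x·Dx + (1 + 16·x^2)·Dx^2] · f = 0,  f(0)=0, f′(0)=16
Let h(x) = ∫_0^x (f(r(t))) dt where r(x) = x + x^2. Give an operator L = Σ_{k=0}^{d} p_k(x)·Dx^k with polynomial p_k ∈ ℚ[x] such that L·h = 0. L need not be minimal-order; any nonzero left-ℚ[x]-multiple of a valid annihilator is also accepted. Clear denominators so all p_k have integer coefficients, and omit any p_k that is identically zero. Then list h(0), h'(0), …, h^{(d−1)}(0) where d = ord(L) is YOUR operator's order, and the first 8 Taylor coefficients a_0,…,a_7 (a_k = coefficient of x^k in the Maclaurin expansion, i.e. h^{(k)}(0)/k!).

L = (-2 + 32·x + 128·x^2 + 192·x^3 + 96·x^4)·Dx^2 + (1 + 2·x + 16·x^2 + 64·x^3 + 80·x^4 + 32·x^5)·Dx^3  (order 3).
h: a_k = 0, 0, 8, 16/3, -64/3, -256/5, 1408/15, 12032/21, …
ICs: h(0) = 0, h′(0) = 0, h′′(0) = 16.

f: a_k = 0, 16, 0, -256/3, 0, 4096/5, 0, -65536/7, …
f∘r: x↦r, Dx↦Dx/r' in L_f ⇒ L₀.
h=∫h₀ ⇒ L = L₀·Dx.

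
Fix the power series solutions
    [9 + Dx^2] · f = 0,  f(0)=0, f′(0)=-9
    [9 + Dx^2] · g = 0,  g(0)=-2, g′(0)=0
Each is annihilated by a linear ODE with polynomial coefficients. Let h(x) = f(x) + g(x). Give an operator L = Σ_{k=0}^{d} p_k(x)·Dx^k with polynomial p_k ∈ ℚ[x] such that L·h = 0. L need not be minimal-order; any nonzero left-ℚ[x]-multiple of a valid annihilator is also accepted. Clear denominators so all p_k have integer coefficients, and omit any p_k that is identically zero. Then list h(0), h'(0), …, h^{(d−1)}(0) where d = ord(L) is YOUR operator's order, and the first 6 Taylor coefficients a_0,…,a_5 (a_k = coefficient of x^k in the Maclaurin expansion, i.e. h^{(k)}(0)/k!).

L = 9 + Dx^2  (order 2).
h: a_k = -2, -9, 9, 27/2, -27/4, -243/40, …
ICs: h(0) = -2, h′(0) = -9.

f: a_k = 0, -9, 0, 27/2, 0, -243/40, …
g: a_k = -2, 0, 9, 0, -27/4, 0, …
f+g: L₀ = lclm(L_f,L_g), ord ≤ 2+2.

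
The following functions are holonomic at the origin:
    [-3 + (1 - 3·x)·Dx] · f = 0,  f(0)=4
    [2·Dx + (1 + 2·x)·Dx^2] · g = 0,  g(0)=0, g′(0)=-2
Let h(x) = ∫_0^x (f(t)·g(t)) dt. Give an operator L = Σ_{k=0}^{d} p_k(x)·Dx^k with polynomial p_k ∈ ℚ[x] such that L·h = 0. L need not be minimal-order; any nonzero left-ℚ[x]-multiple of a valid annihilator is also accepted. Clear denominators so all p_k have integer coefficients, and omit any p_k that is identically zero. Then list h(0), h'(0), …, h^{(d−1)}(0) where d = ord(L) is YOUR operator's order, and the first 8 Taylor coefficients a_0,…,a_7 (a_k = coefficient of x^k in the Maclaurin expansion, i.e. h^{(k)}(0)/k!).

L = 6·Dx + (4 + 18·x)·Dx^2 + (-1 + x + 6·x^2)·Dx^3  (order 3).
h: a_k = 0, 0, -4, -16/3, -44/3, -32, -1264/15, -22112/105, …
ICs: h(0) = 0, h′(0) = 0, h′′(0) = -8.

f: a_k = 4, 12, 36, 108, 324, 972, 2916, 8748, …
g: a_k = 0, -2, 2, -8/3, 4, -32/5, 32/3, -128/7, …
Sym-product of L_f,L_g gives L₀ (≤ ord 2).
∫: right-multiply L₀ by Dx.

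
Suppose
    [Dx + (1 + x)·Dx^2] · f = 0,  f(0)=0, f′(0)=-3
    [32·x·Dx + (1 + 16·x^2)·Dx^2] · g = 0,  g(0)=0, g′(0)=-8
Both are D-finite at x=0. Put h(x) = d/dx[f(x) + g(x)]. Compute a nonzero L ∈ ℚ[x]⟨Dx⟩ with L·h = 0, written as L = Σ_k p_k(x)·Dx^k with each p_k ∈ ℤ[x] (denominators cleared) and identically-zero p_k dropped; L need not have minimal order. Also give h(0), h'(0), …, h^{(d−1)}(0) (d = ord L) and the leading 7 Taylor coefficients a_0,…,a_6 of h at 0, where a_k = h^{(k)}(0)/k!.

f: a_k = 0, -3, 3/2, -1, 3/4, -3/5, 1/2, …
g: a_k = 0, -8, 0, 128/3, 0, -2048/5, 0, …
Sum ⇒ L₀ = lclm(L_f,L_g) in ℚ(x)⟨Dx⟩.
h=h₀': d/dx-closure on L₀ ⇒ L.
L = (-32 - 96·x + 1536·x^2 + 512·x^3) + (-34 - 64·x + 1440·x^2 + 3072·x^3 + 1024·x^4)·Dx + (-1 + 31·x + 32·x^2 + 512·x^3 + 768·x^4 + 256·x^5)·Dx^2  (order 2).
h: a_k = -11, 3, 125, 3, -2051, 3, 32765, …
ICs: h(0) = -11, h′(0) = 3.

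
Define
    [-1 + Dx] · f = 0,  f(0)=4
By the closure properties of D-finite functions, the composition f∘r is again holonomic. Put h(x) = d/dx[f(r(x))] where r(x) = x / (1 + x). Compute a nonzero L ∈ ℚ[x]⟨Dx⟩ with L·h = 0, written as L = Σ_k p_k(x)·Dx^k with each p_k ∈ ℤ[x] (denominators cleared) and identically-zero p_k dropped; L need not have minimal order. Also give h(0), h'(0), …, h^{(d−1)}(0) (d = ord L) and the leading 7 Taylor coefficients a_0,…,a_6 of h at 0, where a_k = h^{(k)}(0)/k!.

f: a_k = 4, 4, 2, 2/3, 1/6, 1/30, 1/180, …
Substitute x→r, Dx→(1/r')Dx; clear ⇒ L₀.
h=h₀': d/dx-closure on L₀ ⇒ L.
L = (-1 - 2·x) + (-1 - 2·x - x^2)·Dx  (order 1).
h: a_k = 4, -4, 2, 2/3, -19/6, 151/30, -1091/180, …
ICs: h(0) = 4.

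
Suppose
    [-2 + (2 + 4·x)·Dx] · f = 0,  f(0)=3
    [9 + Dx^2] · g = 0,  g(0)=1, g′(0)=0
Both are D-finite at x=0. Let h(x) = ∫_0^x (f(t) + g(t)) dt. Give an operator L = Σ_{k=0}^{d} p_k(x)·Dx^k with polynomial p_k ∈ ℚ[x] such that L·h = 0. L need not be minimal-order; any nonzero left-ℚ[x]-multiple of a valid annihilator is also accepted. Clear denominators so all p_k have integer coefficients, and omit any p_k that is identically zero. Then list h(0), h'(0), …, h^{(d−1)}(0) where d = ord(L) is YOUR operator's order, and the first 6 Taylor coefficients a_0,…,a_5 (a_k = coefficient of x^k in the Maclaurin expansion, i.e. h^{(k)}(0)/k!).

L = (-27 - 81·x - 81·x^2)·Dx + (18 + 117·x + 243·x^2 + 162·x^3)·Dx^2 + (-3 - 9·x - 9·x^2)·Dx^3 + (2 + 13·x + 27·x^2 + 18·x^3)·Dx^4  (order 4).
h: a_k = 0, 4, 3/2, -2, 3/8, 3/10, …
ICs: h(0) = 0, h′(0) = 4, h′′(0) = 3, h′′′(0) = -12.

f: a_k = 3, 3, -3/2, 3/2, -15/8, 21/8, …
g: a_k = 1, 0, -9/2, 0, 27/8, 0, …
Sum ⇒ L₀ = lclm(L_f,L_g) in ℚ(x)⟨Dx⟩.
∫: right-multiply L₀ by Dx.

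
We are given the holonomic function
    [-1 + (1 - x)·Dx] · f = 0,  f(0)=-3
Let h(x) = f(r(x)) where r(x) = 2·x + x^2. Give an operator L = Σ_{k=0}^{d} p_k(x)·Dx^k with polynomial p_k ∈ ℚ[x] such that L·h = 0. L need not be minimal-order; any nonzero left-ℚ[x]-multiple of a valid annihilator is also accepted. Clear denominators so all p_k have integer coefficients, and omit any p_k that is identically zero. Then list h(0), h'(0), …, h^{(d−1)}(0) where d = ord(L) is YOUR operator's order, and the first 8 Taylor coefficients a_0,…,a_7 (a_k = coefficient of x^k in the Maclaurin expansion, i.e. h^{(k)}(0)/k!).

L = (2 + 2·x) + (-1 + 2·x + x^2)·Dx  (order 1).
h: a_k = -3, -6, -15, -36, -87, -210, -507, -1224, …
ICs: h(0) = -3.

f: a_k = -3, -3, -3, -3, -3, -3, -3, -3, …
L₀ from L_f via x↦r, Dx↦r'^{-1}Dx.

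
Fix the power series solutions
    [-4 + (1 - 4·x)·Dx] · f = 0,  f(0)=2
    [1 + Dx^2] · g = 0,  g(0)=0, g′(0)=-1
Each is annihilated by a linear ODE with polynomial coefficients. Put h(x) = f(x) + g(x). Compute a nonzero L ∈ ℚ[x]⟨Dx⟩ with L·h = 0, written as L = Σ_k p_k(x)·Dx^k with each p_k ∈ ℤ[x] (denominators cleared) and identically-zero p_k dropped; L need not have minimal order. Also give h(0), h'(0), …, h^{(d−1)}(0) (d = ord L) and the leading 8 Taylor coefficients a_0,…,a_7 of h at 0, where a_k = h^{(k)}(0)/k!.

f: a_k = 2, 8, 32, 128, 512, 2048, 8192, 32768, …
g: a_k = 0, -1, 0, 1/6, 0, -1/120, 0, 1/5040, …
f+g: L₀ = lclm(L_f,L_g), ord ≤ 1+2.
L = (388 - 32·x + 64·x^2) + (-33 + 140·x - 48·x^2 + 64·x^3)·Dx + (388 - 32·x + 64·x^2)·Dx^2 + (-33 + 140·x - 48·x^2 + 64·x^3)·Dx^3  (order 3).
h: a_k = 2, 7, 32, 769/6, 512, 245759/120, 8192, 165150721/5040, …
ICs: h(0) = 2, h′(0) = 7, h′′(0) = 64.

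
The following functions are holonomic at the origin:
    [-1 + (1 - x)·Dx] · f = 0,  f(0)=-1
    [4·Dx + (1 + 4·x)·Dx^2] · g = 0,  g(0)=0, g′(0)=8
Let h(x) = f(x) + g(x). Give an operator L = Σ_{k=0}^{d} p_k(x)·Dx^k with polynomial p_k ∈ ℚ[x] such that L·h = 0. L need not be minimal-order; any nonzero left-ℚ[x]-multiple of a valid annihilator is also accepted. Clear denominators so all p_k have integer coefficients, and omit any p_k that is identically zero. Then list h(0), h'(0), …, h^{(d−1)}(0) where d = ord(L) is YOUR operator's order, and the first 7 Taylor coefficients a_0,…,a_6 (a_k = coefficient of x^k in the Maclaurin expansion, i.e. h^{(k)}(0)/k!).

L = (44 + 16·x)·Dx + (-13 + 56·x + 32·x^2)·Dx^2 + (-3 - 11·x + 6·x^2 + 8·x^3)·Dx^3  (order 3).
h: a_k = -1, 7, -17, 125/3, -129, 2043/5, -4099/3, …
ICs: h(0) = -1, h′(0) = 7, h′′(0) = -34.

f: a_k = -1, -1, -1, -1, -1, -1, -1, …
g: a_k = 0, 8, -16, 128/3, -128, 2048/5, -4096/3, …
h₀=f+g: left-lcm gives L₀, ord ≤ 3.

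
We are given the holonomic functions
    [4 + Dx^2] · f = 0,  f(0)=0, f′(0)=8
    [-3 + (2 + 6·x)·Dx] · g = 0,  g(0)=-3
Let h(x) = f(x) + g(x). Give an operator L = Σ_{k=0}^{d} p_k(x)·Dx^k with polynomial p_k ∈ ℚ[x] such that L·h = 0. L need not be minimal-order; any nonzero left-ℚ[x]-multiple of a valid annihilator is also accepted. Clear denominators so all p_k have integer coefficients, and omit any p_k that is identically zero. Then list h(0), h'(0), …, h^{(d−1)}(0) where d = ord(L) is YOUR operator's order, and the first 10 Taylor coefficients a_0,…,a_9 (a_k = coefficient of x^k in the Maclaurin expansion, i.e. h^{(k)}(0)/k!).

f: a_k = 0, 8, 0, -16/3, 0, 16/15, 0, -32/315, 0, 16/2835, …
g: a_k = -3, -9/2, 27/8, -81/16, 1215/128, -5103/256, 45927/1024, -216513/2048, 8444007/32768, -42220035/65536, …
Sum ⇒ L₀ = lclm(L_f,L_g) in ℚ(x)⟨Dx⟩.
L = (-516 - 1152·x - 1728·x^2) + (56 + 936·x + 3456·x^2 + 3456·x^3)·Dx + (-129 - 288·x - 432·x^2)·Dx^2 + (14 + 234·x + 864·x^2 + 864·x^3)·Dx^3  (order 3).
h: a_k = -3, 7/2, 27/8, -499/48, 1215/128, -72449/3840, 45927/1024, -68267131/645120, 8444007/32768, -119692750649/185794560, …
ICs: h(0) = -3, h′(0) = 7/2, h′′(0) = 27/4.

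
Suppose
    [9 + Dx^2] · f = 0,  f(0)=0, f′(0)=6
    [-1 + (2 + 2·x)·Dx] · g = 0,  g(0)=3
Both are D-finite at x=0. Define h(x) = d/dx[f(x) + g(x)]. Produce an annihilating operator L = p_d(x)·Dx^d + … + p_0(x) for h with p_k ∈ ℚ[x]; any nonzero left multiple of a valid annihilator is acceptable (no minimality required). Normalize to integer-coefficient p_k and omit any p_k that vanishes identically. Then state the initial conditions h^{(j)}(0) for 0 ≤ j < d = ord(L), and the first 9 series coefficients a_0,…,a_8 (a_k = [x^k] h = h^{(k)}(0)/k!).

L = (-153 - 216·x - 108·x^2) + (-234 - 666·x - 648·x^2 - 216·x^3)·Dx + (-17 - 24·x - 12·x^2)·Dx^2 + (-26 - 74·x - 72·x^2 - 24·x^3)·Dx^3  (order 3).
h: a_k = 15/2, -3/4, -423/16, -15/32, 5289/256, -189/512, -58743/10240, -1287/4096, 2915163/2293760, …
ICs: h(0) = 15/2, h′(0) = -3/4, h′′(0) = -423/8.

f: a_k = 0, 6, 0, -9, 0, 81/20, 0, -243/280, 0, …
g: a_k = 3, 3/2, -3/8, 3/16, -15/128, 21/256, -63/1024, 99/2048, -1287/32768, …
Sum ⇒ L₀ = lclm(L_f,L_g) in ℚ(x)⟨Dx⟩.
Derive L from L₀ (diff closure).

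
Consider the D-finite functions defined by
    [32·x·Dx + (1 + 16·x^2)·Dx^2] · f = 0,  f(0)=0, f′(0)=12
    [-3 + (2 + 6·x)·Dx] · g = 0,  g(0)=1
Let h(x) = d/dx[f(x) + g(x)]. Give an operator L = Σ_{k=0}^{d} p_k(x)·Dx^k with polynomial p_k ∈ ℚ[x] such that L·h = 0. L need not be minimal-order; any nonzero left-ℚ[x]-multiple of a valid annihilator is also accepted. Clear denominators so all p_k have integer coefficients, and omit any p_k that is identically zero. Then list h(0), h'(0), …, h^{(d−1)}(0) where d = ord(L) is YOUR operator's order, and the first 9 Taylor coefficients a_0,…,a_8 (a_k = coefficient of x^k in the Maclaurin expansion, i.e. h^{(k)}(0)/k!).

L = (-192 - 1440·x + 9216·x^2 + 13824·x^3) + (-155 - 768·x + 4128·x^2 + 36864·x^3 + 48384·x^4)·Dx + (-6 + 110·x + 576·x^2 + 2624·x^3 + 10752·x^4 + 13824·x^5)·Dx^2  (order 2).
h: a_k = 27/2, -9/4, -2991/16, -405/32, 794937/256, -45927/512, -100158099/2048, -2814669/4096, 51666267657/65536, …
ICs: h(0) = 27/2, h′(0) = -9/4.

f: a_k = 0, 12, 0, -64, 0, 3072/5, 0, -49152/7, 0, …
g: a_k = 1, 3/2, -9/8, 27/16, -405/128, 1701/256, -15309/1024, 72171/2048, -2814669/32768, …
Sum ⇒ L₀ = lclm(L_f,L_g) in ℚ(x)⟨Dx⟩.
Differentiate: ansatz ord ≤ ord L₀ ⇒ L.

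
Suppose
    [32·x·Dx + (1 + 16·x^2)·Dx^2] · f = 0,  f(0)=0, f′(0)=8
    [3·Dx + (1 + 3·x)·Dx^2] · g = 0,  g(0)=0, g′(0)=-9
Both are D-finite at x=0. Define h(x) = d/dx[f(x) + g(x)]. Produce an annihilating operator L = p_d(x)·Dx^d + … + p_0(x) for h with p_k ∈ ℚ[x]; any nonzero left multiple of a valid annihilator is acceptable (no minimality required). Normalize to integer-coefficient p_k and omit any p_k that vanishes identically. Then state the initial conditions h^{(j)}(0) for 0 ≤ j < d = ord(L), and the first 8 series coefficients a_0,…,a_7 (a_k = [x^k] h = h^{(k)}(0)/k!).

L = (-96 - 864·x + 4608·x^2 + 4608·x^3) + (-50 - 192·x + 672·x^2 + 9216·x^3 + 9216·x^4)·Dx + (-3 + 23·x + 96·x^2 + 512·x^3 + 2304·x^4 + 2304·x^5)·Dx^2  (order 2).
h: a_k = -1, 27, -209, 243, 1319, 2187, -39329, 19683, …
ICs: h(0) = -1, h′(0) = 27.

f: a_k = 0, 8, 0, -128/3, 0, 2048/5, 0, -32768/7, …
g: a_k = 0, -9, 27/2, -27, 243/4, -729/5, 729/2, -6561/7, …
f+g: L₀ = lclm(L_f,L_g), ord ≤ 2+2.
Derive L from L₀ (diff closure).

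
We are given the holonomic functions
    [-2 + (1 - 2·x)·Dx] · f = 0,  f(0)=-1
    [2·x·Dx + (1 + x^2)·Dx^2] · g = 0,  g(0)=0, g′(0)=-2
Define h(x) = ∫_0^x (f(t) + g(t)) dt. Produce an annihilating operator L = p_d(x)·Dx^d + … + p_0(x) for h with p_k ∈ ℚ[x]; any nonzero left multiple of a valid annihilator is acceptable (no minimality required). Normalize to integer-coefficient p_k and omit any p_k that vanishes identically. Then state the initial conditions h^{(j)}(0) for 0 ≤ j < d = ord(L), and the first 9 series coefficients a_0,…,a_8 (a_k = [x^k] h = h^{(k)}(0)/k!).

L = (-4 + 32·x + 12·x^2)·Dx^2 + (13 - 4·x + 25·x^2 + 12·x^3)·Dx^3 + (-2 + 3·x + 3·x^3 + 2·x^4)·Dx^4  (order 4).
h: a_k = 0, -1, -2, -4/3, -11/6, -16/5, -27/5, -64/7, -447/28, …
ICs: h(0) = 0, h′(0) = -1, h′′(0) = -4, h′′′(0) = -8.

f: a_k = -1, -2, -4, -8, -16, -32, -64, -128, -256, …
g: a_k = 0, -2, 0, 2/3, 0, -2/5, 0, 2/7, 0, …
h₀=f+g: left-lcm gives L₀, ord ≤ 3.
Integrate: L := L₀·Dx.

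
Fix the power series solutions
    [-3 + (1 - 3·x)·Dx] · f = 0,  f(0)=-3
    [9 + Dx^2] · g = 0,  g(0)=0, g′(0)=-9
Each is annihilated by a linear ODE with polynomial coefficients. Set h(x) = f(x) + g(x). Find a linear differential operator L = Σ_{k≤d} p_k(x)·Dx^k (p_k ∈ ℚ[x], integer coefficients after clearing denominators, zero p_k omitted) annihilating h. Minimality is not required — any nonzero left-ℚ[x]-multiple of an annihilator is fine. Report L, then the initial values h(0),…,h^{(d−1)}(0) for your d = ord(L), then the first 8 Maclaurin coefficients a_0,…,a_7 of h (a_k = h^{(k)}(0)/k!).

L = (63 - 54·x + 81·x^2) + (-9 + 45·x - 81·x^2 + 81·x^3)·Dx + (7 - 6·x + 9·x^2)·Dx^2 + (-1 + 5·x - 9·x^2 + 9·x^3)·Dx^3  (order 3).
h: a_k = -3, -18, -27, -135/2, -243, -29403/40, -2187, -3673431/560, …
ICs: h(0) = -3, h′(0) = -18, h′′(0) = -54.

f: a_k = -3, -9, -27, -81, -243, -729, -2187, -6561, …
g: a_k = 0, -9, 0, 27/2, 0, -243/40, 0, 729/560, …
Sum ⇒ L₀ = lclm(L_f,L_g) in ℚ(x)⟨Dx⟩.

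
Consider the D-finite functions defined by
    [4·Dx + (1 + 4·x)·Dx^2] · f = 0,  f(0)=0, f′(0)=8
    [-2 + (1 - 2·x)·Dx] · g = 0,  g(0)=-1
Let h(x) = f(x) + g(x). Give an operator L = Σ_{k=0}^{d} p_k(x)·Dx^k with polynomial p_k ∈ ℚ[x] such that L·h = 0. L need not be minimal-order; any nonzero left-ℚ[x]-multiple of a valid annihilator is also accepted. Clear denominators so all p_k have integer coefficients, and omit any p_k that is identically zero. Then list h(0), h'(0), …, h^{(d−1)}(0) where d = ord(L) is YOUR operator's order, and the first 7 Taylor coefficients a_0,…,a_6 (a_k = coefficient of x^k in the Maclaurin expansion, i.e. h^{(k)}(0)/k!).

L = (-28 - 16·x)·Dx + (1 - 40·x - 32·x^2)·Dx^2 + (1 + 3·x - 6·x^2 - 8·x^3)·Dx^3  (order 3).
h: a_k = -1, 6, -20, 104/3, -144, 1888/5, -4288/3, …
ICs: h(0) = -1, h′(0) = 6, h′′(0) = -40.

f: a_k = 0, 8, -16, 128/3, -128, 2048/5, -4096/3, …
g: a_k = -1, -2, -4, -8, -16, -32, -64, …
f+g: L₀ = lclm(L_f,L_g), ord ≤ 2+1.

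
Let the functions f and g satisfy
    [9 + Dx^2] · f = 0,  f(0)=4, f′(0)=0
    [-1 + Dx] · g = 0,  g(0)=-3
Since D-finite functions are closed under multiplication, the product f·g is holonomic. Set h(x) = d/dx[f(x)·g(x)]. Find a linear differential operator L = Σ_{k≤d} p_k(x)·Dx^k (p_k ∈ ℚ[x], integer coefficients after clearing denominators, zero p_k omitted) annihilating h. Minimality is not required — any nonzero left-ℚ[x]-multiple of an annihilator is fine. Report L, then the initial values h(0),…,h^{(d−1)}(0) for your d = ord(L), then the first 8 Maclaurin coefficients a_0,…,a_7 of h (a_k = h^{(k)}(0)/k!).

f: a_k = 4, 0, -18, 0, 27/2, 0, -81/20, 0, …
g: a_k = -3, -3, -3/2, -1/2, -1/8, -1/40, -1/240, -1/1680, …
h₀=f·g: eliminate ⇒ L₀, order ≤ 2·1.
h₀' ⇒ L via d/dx closure of L₀.
L = 10 - 2·Dx + Dx^2  (order 2).
h: a_k = -12, 96, 156, -56, -158, -176/5, 614/15, 2108/105, …
ICs: h(0) = -12, h′(0) = 96.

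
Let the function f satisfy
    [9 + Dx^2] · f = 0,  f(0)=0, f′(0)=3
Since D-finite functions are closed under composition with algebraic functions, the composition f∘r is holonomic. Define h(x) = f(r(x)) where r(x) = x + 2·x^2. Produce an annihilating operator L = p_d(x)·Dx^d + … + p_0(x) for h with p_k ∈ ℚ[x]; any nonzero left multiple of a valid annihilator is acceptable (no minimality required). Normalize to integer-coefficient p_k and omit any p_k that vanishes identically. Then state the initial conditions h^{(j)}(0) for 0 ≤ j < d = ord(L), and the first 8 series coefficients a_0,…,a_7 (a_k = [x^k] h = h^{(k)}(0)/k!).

L = (9 + 108·x + 432·x^2 + 576·x^3) - 4·Dx + (1 + 4·x)·Dx^2  (order 2).
h: a_k = 0, 3, 6, -9/2, -27, -2079/40, -63/4, 45117/560, …
ICs: h(0) = 0, h′(0) = 3.

f: a_k = 0, 3, 0, -9/2, 0, 81/40, 0, -243/560, …
L₀ from L_f via x↦r, Dx↦r'^{-1}Dx.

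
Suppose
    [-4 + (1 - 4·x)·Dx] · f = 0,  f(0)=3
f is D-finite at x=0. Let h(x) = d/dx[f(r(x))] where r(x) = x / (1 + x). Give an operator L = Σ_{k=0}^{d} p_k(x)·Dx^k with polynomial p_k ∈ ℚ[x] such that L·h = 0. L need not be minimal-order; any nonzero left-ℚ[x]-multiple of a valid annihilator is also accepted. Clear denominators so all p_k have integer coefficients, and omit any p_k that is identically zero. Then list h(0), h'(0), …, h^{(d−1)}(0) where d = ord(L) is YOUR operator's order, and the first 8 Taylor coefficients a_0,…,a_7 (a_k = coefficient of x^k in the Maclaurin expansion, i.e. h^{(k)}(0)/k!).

L = 6 + (-1 + 3·x)·Dx  (order 1).
h: a_k = 12, 72, 324, 1296, 4860, 17496, 61236, 209952, …
ICs: h(0) = 12.

f: a_k = 3, 12, 48, 192, 768, 3072, 12288, 49152, …
Substitute x→r, Dx→(1/r')Dx; clear ⇒ L₀.
Differentiate: ansatz ord ≤ ord L₀ ⇒ L.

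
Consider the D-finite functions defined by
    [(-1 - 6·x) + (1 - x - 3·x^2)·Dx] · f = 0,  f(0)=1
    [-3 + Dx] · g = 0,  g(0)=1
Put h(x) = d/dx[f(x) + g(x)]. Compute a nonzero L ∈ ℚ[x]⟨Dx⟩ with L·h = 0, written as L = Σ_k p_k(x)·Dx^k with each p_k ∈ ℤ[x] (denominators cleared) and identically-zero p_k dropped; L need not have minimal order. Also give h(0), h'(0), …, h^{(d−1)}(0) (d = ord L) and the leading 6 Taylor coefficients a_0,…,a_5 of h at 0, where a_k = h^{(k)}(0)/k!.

f: a_k = 1, 1, 4, 7, 19, 40, …
g: a_k = 1, 3, 9/2, 9/2, 27/8, 81/40, …
f+g: L₀ = lclm(L_f,L_g), ord ≤ 1+1.
Derive L from L₀ (diff closure).
L = (54 + 774·x + 864·x^2 + 2916·x^3 + 1458·x^4) + (-33 - 252·x - 477·x^2 - 864·x^3 + 405·x^4 + 486·x^5)·Dx + (5 - 2·x + 63·x^2 - 36·x^3 - 297·x^4 - 162·x^5)·Dx^2  (order 2).
h: a_k = 4, 17, 69/2, 179/2, 1681/8, 23523/40, …
ICs: h(0) = 4, h′(0) = 17.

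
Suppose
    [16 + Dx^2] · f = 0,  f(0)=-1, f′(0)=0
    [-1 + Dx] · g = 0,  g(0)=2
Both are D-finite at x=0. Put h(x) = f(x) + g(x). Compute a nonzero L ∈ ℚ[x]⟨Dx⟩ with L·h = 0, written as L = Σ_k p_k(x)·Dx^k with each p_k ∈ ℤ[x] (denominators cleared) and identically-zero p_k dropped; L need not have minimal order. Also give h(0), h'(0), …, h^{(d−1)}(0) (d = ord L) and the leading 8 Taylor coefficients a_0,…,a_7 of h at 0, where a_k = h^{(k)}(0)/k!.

f: a_k = -1, 0, 8, 0, -32/3, 0, 256/45, 0, …
g: a_k = 2, 2, 1, 1/3, 1/12, 1/60, 1/360, 1/2520, …
L₀ := lclm(L_f,L_g); ord L₀ ≤ 2+1.
L = -16 + 16·Dx - Dx^2 + Dx^3  (order 3).
h: a_k = 1, 2, 9, 1/3, -127/12, 1/60, 683/120, 1/2520, …
ICs: h(0) = 1, h′(0) = 2, h′′(0) = 18.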